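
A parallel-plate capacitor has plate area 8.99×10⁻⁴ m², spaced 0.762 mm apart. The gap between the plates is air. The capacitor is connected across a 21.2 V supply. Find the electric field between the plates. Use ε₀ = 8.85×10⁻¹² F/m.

E ≈ 27.8 kV/m

E = V/d = 21.2 / 7.62×10⁻⁴ = 2.78×10⁴ V/m.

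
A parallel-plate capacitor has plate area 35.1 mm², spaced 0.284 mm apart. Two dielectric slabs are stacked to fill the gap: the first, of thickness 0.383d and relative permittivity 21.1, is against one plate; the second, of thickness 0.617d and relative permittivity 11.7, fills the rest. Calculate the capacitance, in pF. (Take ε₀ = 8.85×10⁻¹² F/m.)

A = 35.1 mm² = 3.51×10⁻⁵ m².
Stacked slabs ⇒ two capacitors in series, each with the full plate area.
C₁ = κ₁ε₀A/d₁ = 21.1 × 8.85×10⁻¹² × 3.51×10⁻⁵ / 1.09×10⁻⁴ = 6.03×10⁻¹¹ F.
C₂ = κ₂ε₀A/d₂ = 11.7 × 8.85×10⁻¹² × 3.51×10⁻⁵ / 1.75×10⁻⁴ = 2.07×10⁻¹¹ F.
C = (1/C₁ + 1/C₂)⁻¹ = 1.54×10⁻¹¹ F.

C ≈ 15.4 pF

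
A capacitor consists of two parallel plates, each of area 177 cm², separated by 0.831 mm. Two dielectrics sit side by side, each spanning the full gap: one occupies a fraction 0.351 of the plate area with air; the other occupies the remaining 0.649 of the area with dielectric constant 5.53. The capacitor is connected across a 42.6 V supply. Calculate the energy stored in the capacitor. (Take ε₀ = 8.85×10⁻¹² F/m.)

U ≈ 0.674 μJ

A = 177 cm² = 1.77×10⁻² m².
Side-by-side slabs ⇒ two capacitors in parallel, each spanning the full gap.
C₁ = κ₁ε₀A₁/d = 1.00 × 8.85×10⁻¹² × 6.21×10⁻³ / 8.31×10⁻⁴ = 6.62×10⁻¹¹ F.
C₂ = κ₂ε₀A₂/d = 5.53 × 8.85×10⁻¹² × 1.15×10⁻² / 8.31×10⁻⁴ = 6.77×10⁻¹⁰ F.
C = C₁ + C₂ = 7.43×10⁻¹⁰ F.
U = ½CV² = ½ × 7.43×10⁻¹⁰ × (42.6)² = 6.74×10⁻⁷ J.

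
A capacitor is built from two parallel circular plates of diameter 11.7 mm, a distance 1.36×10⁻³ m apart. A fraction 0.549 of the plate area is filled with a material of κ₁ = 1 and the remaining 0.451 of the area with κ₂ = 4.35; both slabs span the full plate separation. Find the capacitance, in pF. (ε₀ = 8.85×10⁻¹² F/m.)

1.76 pF

A = π(11.7/2 mm)² = 1.08×10⁻⁴ m².
Side-by-side slabs ⇒ two capacitors in parallel, each spanning the full gap.
C₁ = κ₁ε₀A₁/d = 1.00 × 8.85×10⁻¹² × 5.90×10⁻⁵ / 1.36×10⁻³ = 3.84×10⁻¹³ F.
C₂ = κ₂ε₀A₂/d = 4.35 × 8.85×10⁻¹² × 4.85×10⁻⁵ / 1.36×10⁻³ = 1.37×10⁻¹² F.
C = C₁ + C₂ = 1.76×10⁻¹² F.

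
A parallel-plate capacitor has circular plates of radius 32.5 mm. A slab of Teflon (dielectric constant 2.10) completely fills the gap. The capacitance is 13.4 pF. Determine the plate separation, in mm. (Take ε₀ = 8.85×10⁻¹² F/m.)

d ≈ 4.60 mm

A = π(32.5 mm)² = 3.32×10⁻³ m².
d = κε₀A/C = 2.10 × 8.85×10⁻¹² × 3.32×10⁻³ / 1.34×10⁻¹¹ = 4.60×10⁻³ m.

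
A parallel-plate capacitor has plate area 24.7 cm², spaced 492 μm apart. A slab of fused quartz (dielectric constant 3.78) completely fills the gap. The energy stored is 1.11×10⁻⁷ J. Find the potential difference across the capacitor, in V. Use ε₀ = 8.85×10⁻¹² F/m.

V ≈ 36.4 V

A = 24.7 cm² = 2.47×10⁻³ m².
C = κε₀A/d = 3.78 × 8.85×10⁻¹² × 2.47×10⁻³ / 4.92×10⁻⁴ = 1.68×10⁻¹⁰ F.
V = √(2U/C) = √(2 × 1.11×10⁻⁷ / 1.68×10⁻¹⁰) = 36.4 V.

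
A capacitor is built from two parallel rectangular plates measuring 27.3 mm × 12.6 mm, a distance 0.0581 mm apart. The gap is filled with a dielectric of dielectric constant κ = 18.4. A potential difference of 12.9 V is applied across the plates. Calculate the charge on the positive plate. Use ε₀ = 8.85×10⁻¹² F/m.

A = 27.3 × 12.6 mm² = 3.44×10⁻⁴ m².
C = κε₀A/d = 18.4 × 8.85×10⁻¹² × 3.44×10⁻⁴ / 5.81×10⁻⁵ = 9.64×10⁻¹⁰ F.
Q = CV = 9.64×10⁻¹⁰ × 12.9 = 1.24×10⁻⁸ C.

12.4 nC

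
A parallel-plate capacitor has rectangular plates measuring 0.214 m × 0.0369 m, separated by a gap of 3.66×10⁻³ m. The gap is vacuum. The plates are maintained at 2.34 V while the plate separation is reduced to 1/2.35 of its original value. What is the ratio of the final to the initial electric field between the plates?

Battery connected ⇒ V is held fixed.
E = V/d, so E₂/E₁ = d₁/d₂ = 2.35.

E₂/E₁ ≈ 2.35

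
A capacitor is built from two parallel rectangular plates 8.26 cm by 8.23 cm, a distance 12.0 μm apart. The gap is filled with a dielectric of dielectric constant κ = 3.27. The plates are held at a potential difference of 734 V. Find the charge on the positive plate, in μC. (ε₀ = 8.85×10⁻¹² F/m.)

A = 8.26 × 8.23 cm² = 6.80×10⁻³ m².
C = κε₀A/d = 3.27 × 8.85×10⁻¹² × 6.80×10⁻³ / 1.20×10⁻⁵ = 1.64×10⁻⁸ F.
Q = CV = 1.64×10⁻⁸ × 734 = 1.20×10⁻⁵ C.

12.0 μC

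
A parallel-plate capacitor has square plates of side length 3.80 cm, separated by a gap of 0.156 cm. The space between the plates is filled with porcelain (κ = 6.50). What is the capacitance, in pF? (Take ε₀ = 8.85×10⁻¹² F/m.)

C ≈ 53.2 pF

A = (3.80 cm)² = 1.44×10⁻³ m².
C = κε₀A/d = 6.50 × 8.85×10⁻¹² × 1.44×10⁻³ / 1.56×10⁻³ = 5.32×10⁻¹¹ F.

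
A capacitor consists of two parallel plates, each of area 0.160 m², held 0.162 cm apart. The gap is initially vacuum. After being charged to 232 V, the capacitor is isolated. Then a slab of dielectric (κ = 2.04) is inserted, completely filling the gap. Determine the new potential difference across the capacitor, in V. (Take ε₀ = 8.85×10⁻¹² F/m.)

Initially C₁ = ε₀A/d = 8.85×10⁻¹² × 0.160 / 1.62×10⁻³ = 8.74×10⁻¹⁰ F.
V₁ = 2.32×10² V.
Isolated ⇒ Q is held fixed. C₂ = 2.04 C₁ and V = Q/C, so V₂/V₁ = C₁/C₂ = 0.490.
V₂ = 0.490 × 2.32×10² = 1.14×10² V.

114 V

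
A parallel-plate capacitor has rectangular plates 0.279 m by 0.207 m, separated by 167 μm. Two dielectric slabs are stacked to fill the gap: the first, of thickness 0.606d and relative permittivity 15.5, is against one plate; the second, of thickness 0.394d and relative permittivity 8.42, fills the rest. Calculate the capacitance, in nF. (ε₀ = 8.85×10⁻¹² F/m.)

A = 0.279 × 0.207 m² = 5.78×10⁻² m².
Stacked slabs ⇒ two capacitors in series, each with the full plate area.
C₁ = κ₁ε₀A/d₁ = 15.5 × 8.85×10⁻¹² × 5.78×10⁻² / 1.01×10⁻⁴ = 7.83×10⁻⁸ F.
C₂ = κ₂ε₀A/d₂ = 8.42 × 8.85×10⁻¹² × 5.78×10⁻² / 6.58×10⁻⁵ = 6.54×10⁻⁸ F.
C = (1/C₁ + 1/C₂)⁻¹ = 3.56×10⁻⁸ F.

35.6 nF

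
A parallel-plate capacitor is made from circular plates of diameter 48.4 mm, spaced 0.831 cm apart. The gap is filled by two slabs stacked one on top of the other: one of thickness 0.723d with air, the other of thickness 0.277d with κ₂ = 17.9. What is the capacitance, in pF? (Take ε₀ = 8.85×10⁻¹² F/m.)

A = π(48.4/2 mm)² = 1.84×10⁻³ m².
Stacked slabs ⇒ two capacitors in series, each with the full plate area.
C₁ = κ₁ε₀A/d₁ = 1.00 × 8.85×10⁻¹² × 1.84×10⁻³ / 6.01×10⁻³ = 2.71×10⁻¹² F.
C₂ = κ₂ε₀A/d₂ = 17.9 × 8.85×10⁻¹² × 1.84×10⁻³ / 2.30×10⁻³ = 1.27×10⁻¹⁰ F.
C = (1/C₁ + 1/C₂)⁻¹ = 2.65×10⁻¹² F.

2.65 pF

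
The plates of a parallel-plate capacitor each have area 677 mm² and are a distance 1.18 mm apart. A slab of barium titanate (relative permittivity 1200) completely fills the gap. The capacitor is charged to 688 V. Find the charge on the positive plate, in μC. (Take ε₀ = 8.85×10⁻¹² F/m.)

A = 677 mm² = 6.77×10⁻⁴ m².
C = κε₀A/d = 1200 × 8.85×10⁻¹² × 6.77×10⁻⁴ / 1.18×10⁻³ = 6.09×10⁻⁹ F.
Q = CV = 6.09×10⁻⁹ × 688 = 4.19×10⁻⁶ C.

4.19 μC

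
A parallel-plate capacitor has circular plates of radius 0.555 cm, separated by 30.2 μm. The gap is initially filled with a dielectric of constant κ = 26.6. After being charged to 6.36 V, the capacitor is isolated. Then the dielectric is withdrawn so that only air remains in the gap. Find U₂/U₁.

Isolated ⇒ Q is held fixed.
C₂ = 0.0376 C₁ and U = Q²/(2C), so U₂/U₁ = C₁/C₂ = 26.6.

U₂/U₁ ≈ 26.6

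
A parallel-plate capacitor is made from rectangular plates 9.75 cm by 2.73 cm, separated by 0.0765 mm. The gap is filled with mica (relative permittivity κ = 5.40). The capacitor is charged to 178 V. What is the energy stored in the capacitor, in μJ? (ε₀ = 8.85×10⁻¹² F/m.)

U ≈ 26.3 μJ

A = 9.75 × 2.73 cm² = 2.66×10⁻³ m².
C = κε₀A/d = 5.40 × 8.85×10⁻¹² × 2.66×10⁻³ / 7.65×10⁻⁵ = 1.66×10⁻⁹ F.
U = ½CV² = ½ × 1.66×10⁻⁹ × (178)² = 2.63×10⁻⁵ J.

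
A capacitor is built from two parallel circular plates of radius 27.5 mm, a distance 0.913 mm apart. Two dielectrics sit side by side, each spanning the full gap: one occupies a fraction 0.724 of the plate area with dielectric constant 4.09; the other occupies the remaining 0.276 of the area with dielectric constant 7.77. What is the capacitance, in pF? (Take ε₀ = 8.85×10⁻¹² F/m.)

C ≈ 118 pF

A = π(27.5 mm)² = 2.38×10⁻³ m².
Side-by-side slabs ⇒ two capacitors in parallel, each spanning the full gap.
C₁ = κ₁ε₀A₁/d = 4.09 × 8.85×10⁻¹² × 1.72×10⁻³ / 9.13×10⁻⁴ = 6.82×10⁻¹¹ F.
C₂ = κ₂ε₀A₂/d = 7.77 × 8.85×10⁻¹² × 6.56×10⁻⁴ / 9.13×10⁻⁴ = 4.94×10⁻¹¹ F.
C = C₁ + C₂ = 1.18×10⁻¹⁰ F.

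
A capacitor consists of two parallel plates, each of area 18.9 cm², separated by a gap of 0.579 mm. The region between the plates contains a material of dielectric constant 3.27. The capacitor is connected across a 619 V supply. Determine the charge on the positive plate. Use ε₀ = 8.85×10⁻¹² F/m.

58.5 nC

A = 18.9 cm² = 1.89×10⁻³ m².
C = κε₀A/d = 3.27 × 8.85×10⁻¹² × 1.89×10⁻³ / 5.79×10⁻⁴ = 9.45×10⁻¹¹ F.
Q = CV = 9.45×10⁻¹¹ × 619 = 5.85×10⁻⁸ C.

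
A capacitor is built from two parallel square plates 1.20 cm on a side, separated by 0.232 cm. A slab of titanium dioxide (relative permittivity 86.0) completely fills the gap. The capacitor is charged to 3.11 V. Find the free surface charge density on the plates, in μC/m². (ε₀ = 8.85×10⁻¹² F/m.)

σ ≈ 1.02 μC/m²

A = (1.20 cm)² = 1.44×10⁻⁴ m².
C = κε₀A/d = 86.0 × 8.85×10⁻¹² × 1.44×10⁻⁴ / 2.32×10⁻³ = 4.72×10⁻¹¹ F.
σ = Q/A = CV/A = 4.72×10⁻¹¹ × 3.11 / 1.44×10⁻⁴ = 1.02×10⁻⁶ C/m².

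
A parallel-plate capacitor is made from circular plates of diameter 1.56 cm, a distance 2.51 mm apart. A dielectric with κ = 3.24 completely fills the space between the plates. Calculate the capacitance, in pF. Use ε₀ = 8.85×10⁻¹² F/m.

C ≈ 2.18 pF

A = π(1.56/2 cm)² = 1.91×10⁻⁴ m².
C = κε₀A/d = 3.24 × 8.85×10⁻¹² × 1.91×10⁻⁴ / 2.51×10⁻³ = 2.18×10⁻¹² F.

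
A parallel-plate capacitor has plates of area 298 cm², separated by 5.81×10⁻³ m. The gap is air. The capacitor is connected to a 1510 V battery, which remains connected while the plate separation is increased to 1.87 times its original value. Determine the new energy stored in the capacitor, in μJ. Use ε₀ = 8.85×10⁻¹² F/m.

A = 298 cm² = 2.98×10⁻² m².
Initially C₁ = ε₀A/d = 8.85×10⁻¹² × 2.98×10⁻² / 5.81×10⁻³ = 4.54×10⁻¹¹ F.
U₁ = 5.17×10⁻⁵ J.
Battery connected ⇒ V is held fixed. C₂ = 0.535 C₁ and U = ½CV², so U₂/U₁ = C₂/C₁ = 0.535.
U₂ = 0.535 × 5.17×10⁻⁵ = 2.77×10⁻⁵ J.

U ≈ 27.7 μJ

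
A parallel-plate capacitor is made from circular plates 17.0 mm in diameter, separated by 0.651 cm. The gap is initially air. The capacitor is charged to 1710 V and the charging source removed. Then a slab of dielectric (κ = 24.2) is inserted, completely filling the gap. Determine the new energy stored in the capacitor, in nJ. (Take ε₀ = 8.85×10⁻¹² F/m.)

U ≈ 18.6 nJ

A = π(17.0/2 mm)² = 2.27×10⁻⁴ m².
Initially C₁ = ε₀A/d = 8.85×10⁻¹² × 2.27×10⁻⁴ / 6.51×10⁻³ = 3.09×10⁻¹³ F.
U₁ = 4.51×10⁻⁷ J.
Isolated ⇒ Q is held fixed. C₂ = 24.2 C₁ and U = Q²/(2C), so U₂/U₁ = C₁/C₂ = 0.0413.
U₂ = 0.0413 × 4.51×10⁻⁷ = 1.86×10⁻⁸ J.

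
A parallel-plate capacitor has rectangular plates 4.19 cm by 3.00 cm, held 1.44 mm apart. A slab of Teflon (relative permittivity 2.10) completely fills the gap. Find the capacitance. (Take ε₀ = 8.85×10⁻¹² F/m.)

16.2 pF

A = 4.19 × 3.00 cm² = 1.26×10⁻³ m².
C = κε₀A/d = 2.10 × 8.85×10⁻¹² × 1.26×10⁻³ / 1.44×10⁻³ = 1.62×10⁻¹¹ F.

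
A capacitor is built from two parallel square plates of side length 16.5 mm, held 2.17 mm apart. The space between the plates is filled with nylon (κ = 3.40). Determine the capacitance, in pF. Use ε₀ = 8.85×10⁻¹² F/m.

3.78 pF

A = (16.5 mm)² = 2.72×10⁻⁴ m².
C = κε₀A/d = 3.40 × 8.85×10⁻¹² × 2.72×10⁻⁴ / 2.17×10⁻³ = 3.78×10⁻¹² F.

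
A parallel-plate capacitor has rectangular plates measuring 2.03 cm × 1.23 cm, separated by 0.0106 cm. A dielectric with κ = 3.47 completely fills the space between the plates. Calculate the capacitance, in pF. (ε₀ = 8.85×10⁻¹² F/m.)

A = 2.03 × 1.23 cm² = 2.50×10⁻⁴ m².
C = κε₀A/d = 3.47 × 8.85×10⁻¹² × 2.50×10⁻⁴ / 1.06×10⁻⁴ = 7.23×10⁻¹¹ F.

C ≈ 72.3 pF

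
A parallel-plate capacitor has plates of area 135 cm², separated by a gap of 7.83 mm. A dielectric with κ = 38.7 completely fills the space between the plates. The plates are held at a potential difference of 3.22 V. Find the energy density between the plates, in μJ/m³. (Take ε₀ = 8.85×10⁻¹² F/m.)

E = V/d = 3.22 / 7.83×10⁻³ = 4.11×10² V/m.
u = ½κε₀E² = ½ × 38.7 × 8.85×10⁻¹² × (4.11×10²)² = 2.90×10⁻⁵ J/m³.

29.0 μJ/m³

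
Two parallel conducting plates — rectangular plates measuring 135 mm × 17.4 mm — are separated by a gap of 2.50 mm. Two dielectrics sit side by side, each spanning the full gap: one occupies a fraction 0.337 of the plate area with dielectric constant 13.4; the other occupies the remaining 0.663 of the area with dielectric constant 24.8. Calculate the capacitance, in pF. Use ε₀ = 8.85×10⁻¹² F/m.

C ≈ 174 pF

A = 135 × 17.4 mm² = 2.35×10⁻³ m².
Side-by-side slabs ⇒ two capacitors in parallel, each spanning the full gap.
C₁ = κ₁ε₀A₁/d = 13.4 × 8.85×10⁻¹² × 7.92×10⁻⁴ / 2.50×10⁻³ = 3.76×10⁻¹¹ F.
C₂ = κ₂ε₀A₂/d = 24.8 × 8.85×10⁻¹² × 1.56×10⁻³ / 2.50×10⁻³ = 1.37×10⁻¹⁰ F.
C = C₁ + C₂ = 1.74×10⁻¹⁰ F.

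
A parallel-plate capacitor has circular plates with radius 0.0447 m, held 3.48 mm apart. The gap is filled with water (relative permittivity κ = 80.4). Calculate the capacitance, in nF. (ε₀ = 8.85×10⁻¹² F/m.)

1.28 nF

A = π(0.0447 m)² = 6.28×10⁻³ m².
C = κε₀A/d = 80.4 × 8.85×10⁻¹² × 6.28×10⁻³ / 3.48×10⁻³ = 1.28×10⁻⁹ F.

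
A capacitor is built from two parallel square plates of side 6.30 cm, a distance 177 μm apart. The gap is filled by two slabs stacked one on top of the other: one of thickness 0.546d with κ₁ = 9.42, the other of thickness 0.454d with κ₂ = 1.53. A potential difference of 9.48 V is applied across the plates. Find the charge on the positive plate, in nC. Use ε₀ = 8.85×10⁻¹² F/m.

5.30 nC

A = (6.30 cm)² = 3.97×10⁻³ m².
Stacked slabs ⇒ two capacitors in series, each with the full plate area.
C₁ = κ₁ε₀A/d₁ = 9.42 × 8.85×10⁻¹² × 3.97×10⁻³ / 9.66×10⁻⁵ = 3.42×10⁻⁹ F.
C₂ = κ₂ε₀A/d₂ = 1.53 × 8.85×10⁻¹² × 3.97×10⁻³ / 8.04×10⁻⁵ = 6.69×10⁻¹⁰ F.
C = (1/C₁ + 1/C₂)⁻¹ = 5.59×10⁻¹⁰ F.
Q = CV = 5.59×10⁻¹⁰ × 9.48 = 5.30×10⁻⁹ C.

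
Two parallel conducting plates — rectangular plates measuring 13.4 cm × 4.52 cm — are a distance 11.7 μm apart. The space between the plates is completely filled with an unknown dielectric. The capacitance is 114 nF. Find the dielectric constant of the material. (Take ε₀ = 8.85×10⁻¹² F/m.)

A = 13.4 × 4.52 cm² = 6.06×10⁻³ m².
κ = Cd/(ε₀A) = 1.14×10⁻⁷ × 1.17×10⁻⁵ / (8.85×10⁻¹² × 6.06×10⁻³) = 24.9.

24.9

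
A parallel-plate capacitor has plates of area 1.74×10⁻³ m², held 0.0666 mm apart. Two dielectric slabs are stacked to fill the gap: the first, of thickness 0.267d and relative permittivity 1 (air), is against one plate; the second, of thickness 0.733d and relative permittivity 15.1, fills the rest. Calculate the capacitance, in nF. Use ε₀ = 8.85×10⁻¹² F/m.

Stacked slabs ⇒ two capacitors in series, each with the full plate area.
C₁ = κ₁ε₀A/d₁ = 1.00 × 8.85×10⁻¹² × 1.74×10⁻³ / 1.78×10⁻⁵ = 8.66×10⁻¹⁰ F.
C₂ = κ₂ε₀A/d₂ = 15.1 × 8.85×10⁻¹² × 1.74×10⁻³ / 4.88×10⁻⁵ = 4.76×10⁻⁹ F.
C = (1/C₁ + 1/C₂)⁻¹ = 7.33×10⁻¹⁰ F.

0.733 nF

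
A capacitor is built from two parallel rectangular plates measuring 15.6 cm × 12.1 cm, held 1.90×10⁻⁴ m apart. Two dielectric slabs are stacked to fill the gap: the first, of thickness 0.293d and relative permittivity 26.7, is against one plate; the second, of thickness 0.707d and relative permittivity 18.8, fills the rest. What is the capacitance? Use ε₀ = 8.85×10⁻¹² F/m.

C ≈ 18.1 nF

A = 15.6 × 12.1 cm² = 1.89×10⁻² m².
Stacked slabs ⇒ two capacitors in series, each with the full plate area.
C₁ = κ₁ε₀A/d₁ = 26.7 × 8.85×10⁻¹² × 1.89×10⁻² / 5.57×10⁻⁵ = 8.01×10⁻⁸ F.
C₂ = κ₂ε₀A/d₂ = 18.8 × 8.85×10⁻¹² × 1.89×10⁻² / 1.34×10⁻⁴ = 2.34×10⁻⁸ F.
C = (1/C₁ + 1/C₂)⁻¹ = 1.81×10⁻⁸ F.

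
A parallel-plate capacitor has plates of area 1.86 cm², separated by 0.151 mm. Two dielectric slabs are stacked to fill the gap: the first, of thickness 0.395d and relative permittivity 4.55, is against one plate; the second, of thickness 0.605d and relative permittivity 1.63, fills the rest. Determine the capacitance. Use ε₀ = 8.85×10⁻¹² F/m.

23.8 pF

A = 1.86 cm² = 1.86×10⁻⁴ m².
Stacked slabs ⇒ two capacitors in series, each with the full plate area.
C₁ = κ₁ε₀A/d₁ = 4.55 × 8.85×10⁻¹² × 1.86×10⁻⁴ / 5.96×10⁻⁵ = 1.26×10⁻¹⁰ F.
C₂ = κ₂ε₀A/d₂ = 1.63 × 8.85×10⁻¹² × 1.86×10⁻⁴ / 9.14×10⁻⁵ = 2.94×10⁻¹¹ F.
C = (1/C₁ + 1/C₂)⁻¹ = 2.38×10⁻¹¹ F.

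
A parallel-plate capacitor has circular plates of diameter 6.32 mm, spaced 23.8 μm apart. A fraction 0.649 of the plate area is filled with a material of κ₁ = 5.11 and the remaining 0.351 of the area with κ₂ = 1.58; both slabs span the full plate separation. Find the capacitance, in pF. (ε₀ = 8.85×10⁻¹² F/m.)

A = π(6.32/2 mm)² = 3.14×10⁻⁵ m².
Side-by-side slabs ⇒ two capacitors in parallel, each spanning the full gap.
C₁ = κ₁ε₀A₁/d = 5.11 × 8.85×10⁻¹² × 2.04×10⁻⁵ / 2.38×10⁻⁵ = 3.87×10⁻¹¹ F.
C₂ = κ₂ε₀A₂/d = 1.58 × 8.85×10⁻¹² × 1.10×10⁻⁵ / 2.38×10⁻⁵ = 6.47×10⁻¹² F.
C = C₁ + C₂ = 4.52×10⁻¹¹ F.

C ≈ 45.2 pF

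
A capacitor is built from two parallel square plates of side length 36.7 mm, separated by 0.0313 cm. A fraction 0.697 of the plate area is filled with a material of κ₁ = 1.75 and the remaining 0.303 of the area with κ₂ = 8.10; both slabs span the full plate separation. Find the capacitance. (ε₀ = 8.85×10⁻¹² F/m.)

C ≈ 140 pF

A = (36.7 mm)² = 1.35×10⁻³ m².
Side-by-side slabs ⇒ two capacitors in parallel, each spanning the full gap.
C₁ = κ₁ε₀A₁/d = 1.75 × 8.85×10⁻¹² × 9.39×10⁻⁴ / 3.13×10⁻⁴ = 4.65×10⁻¹¹ F.
C₂ = κ₂ε₀A₂/d = 8.10 × 8.85×10⁻¹² × 4.08×10⁻⁴ / 3.13×10⁻⁴ = 9.35×10⁻¹¹ F.
C = C₁ + C₂ = 1.40×10⁻¹⁰ F.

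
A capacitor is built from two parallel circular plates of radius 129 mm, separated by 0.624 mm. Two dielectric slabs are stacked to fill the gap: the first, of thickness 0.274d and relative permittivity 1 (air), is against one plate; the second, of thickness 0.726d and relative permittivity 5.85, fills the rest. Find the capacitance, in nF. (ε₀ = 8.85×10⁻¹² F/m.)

A = π(129 mm)² = 5.23×10⁻² m².
Stacked slabs ⇒ two capacitors in series, each with the full plate area.
C₁ = κ₁ε₀A/d₁ = 1.00 × 8.85×10⁻¹² × 5.23×10⁻² / 1.71×10⁻⁴ = 2.71×10⁻⁹ F.
C₂ = κ₂ε₀A/d₂ = 5.85 × 8.85×10⁻¹² × 5.23×10⁻² / 4.53×10⁻⁴ = 5.97×10⁻⁹ F.
C = (1/C₁ + 1/C₂)⁻¹ = 1.86×10⁻⁹ F.

1.86 nF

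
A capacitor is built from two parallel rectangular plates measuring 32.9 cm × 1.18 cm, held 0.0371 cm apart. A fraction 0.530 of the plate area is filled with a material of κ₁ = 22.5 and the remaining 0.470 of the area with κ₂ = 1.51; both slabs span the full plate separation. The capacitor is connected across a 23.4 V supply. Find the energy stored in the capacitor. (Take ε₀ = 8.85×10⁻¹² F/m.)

A = 32.9 × 1.18 cm² = 3.88×10⁻³ m².
Side-by-side slabs ⇒ two capacitors in parallel, each spanning the full gap.
C₁ = κ₁ε₀A₁/d = 22.5 × 8.85×10⁻¹² × 2.06×10⁻³ / 3.71×10⁻⁴ = 1.10×10⁻⁹ F.
C₂ = κ₂ε₀A₂/d = 1.51 × 8.85×10⁻¹² × 1.82×10⁻³ / 3.71×10⁻⁴ = 6.57×10⁻¹¹ F.
C = C₁ + C₂ = 1.17×10⁻⁹ F.
U = ½CV² = ½ × 1.17×10⁻⁹ × (23.4)² = 3.20×10⁻⁷ J.

U ≈ 320 nJ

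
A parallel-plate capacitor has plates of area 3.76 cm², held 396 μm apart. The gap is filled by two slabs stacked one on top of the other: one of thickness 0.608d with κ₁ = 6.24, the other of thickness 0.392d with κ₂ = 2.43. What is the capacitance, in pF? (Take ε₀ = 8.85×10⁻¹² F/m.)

A = 3.76 cm² = 3.76×10⁻⁴ m².
Stacked slabs ⇒ two capacitors in series, each with the full plate area.
C₁ = κ₁ε₀A/d₁ = 6.24 × 8.85×10⁻¹² × 3.76×10⁻⁴ / 2.41×10⁻⁴ = 8.62×10⁻¹¹ F.
C₂ = κ₂ε₀A/d₂ = 2.43 × 8.85×10⁻¹² × 3.76×10⁻⁴ / 1.55×10⁻⁴ = 5.21×10⁻¹¹ F.
C = (1/C₁ + 1/C₂)⁻¹ = 3.25×10⁻¹¹ F.

C ≈ 32.5 pF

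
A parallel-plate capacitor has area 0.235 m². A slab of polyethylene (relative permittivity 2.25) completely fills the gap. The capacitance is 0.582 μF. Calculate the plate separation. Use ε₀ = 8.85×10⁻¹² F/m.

d ≈ 8.04 μm

d = κε₀A/C = 2.25 × 8.85×10⁻¹² × 0.235 / 5.82×10⁻⁷ = 8.04×10⁻⁶ m.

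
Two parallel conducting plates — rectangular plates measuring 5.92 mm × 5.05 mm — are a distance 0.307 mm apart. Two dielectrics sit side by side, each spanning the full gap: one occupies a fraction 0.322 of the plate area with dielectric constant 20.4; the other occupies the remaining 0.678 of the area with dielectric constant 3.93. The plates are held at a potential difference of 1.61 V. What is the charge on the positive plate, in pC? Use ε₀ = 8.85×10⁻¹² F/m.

Q ≈ 12.8 pC

A = 5.92 × 5.05 mm² = 2.99×10⁻⁵ m².
Side-by-side slabs ⇒ two capacitors in parallel, each spanning the full gap.
C₁ = κ₁ε₀A₁/d = 20.4 × 8.85×10⁻¹² × 9.63×10⁻⁶ / 3.07×10⁻⁴ = 5.66×10⁻¹² F.
C₂ = κ₂ε₀A₂/d = 3.93 × 8.85×10⁻¹² × 2.03×10⁻⁵ / 3.07×10⁻⁴ = 2.30×10⁻¹² F.
C = C₁ + C₂ = 7.96×10⁻¹² F.
Q = CV = 7.96×10⁻¹² × 1.61 = 1.28×10⁻¹¹ C.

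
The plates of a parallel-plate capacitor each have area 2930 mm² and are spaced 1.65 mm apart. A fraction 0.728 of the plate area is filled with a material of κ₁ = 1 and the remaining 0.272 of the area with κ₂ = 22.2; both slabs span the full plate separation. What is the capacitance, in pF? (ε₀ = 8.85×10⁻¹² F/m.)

A = 2930 mm² = 2.93×10⁻³ m².
Side-by-side slabs ⇒ two capacitors in parallel, each spanning the full gap.
C₁ = κ₁ε₀A₁/d = 1.00 × 8.85×10⁻¹² × 2.13×10⁻³ / 1.65×10⁻³ = 1.14×10⁻¹¹ F.
C₂ = κ₂ε₀A₂/d = 22.2 × 8.85×10⁻¹² × 7.97×10⁻⁴ / 1.65×10⁻³ = 9.49×10⁻¹¹ F.
C = C₁ + C₂ = 1.06×10⁻¹⁰ F.

C ≈ 106 pF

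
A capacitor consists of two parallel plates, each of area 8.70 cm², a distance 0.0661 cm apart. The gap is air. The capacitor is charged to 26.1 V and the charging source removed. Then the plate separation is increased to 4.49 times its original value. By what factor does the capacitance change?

C = ε₀A/d scales as 1/d, so C₂/C₁ = d₁/d₂ = 1/4.49 = 0.223.

C₂/C₁ ≈ 0.223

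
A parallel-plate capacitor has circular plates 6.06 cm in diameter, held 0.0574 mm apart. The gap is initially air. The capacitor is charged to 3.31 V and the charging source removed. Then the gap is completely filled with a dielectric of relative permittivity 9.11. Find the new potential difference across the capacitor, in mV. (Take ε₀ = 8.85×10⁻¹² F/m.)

A = π(6.06/2 cm)² = 2.88×10⁻³ m².
Initially C₁ = ε₀A/d = 8.85×10⁻¹² × 2.88×10⁻³ / 5.74×10⁻⁵ = 4.45×10⁻¹⁰ F.
V₁ = 3.31 V.
Isolated ⇒ Q is held fixed. C₂ = 9.11 C₁ and V = Q/C, so V₂/V₁ = C₁/C₂ = 0.110.
V₂ = 0.110 × 3.31 = 0.363 V.

V ≈ 363 mV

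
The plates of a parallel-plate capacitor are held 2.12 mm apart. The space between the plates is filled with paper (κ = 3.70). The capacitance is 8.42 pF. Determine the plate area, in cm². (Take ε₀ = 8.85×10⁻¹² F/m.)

5.45 cm²

A = Cd/(κε₀) = 8.42×10⁻¹² × 2.12×10⁻³ / (3.70 × 8.85×10⁻¹²) = 5.45×10⁻⁴ m².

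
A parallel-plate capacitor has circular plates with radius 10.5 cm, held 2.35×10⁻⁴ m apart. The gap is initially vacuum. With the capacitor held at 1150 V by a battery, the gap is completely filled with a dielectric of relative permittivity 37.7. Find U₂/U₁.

Battery connected ⇒ V is held fixed.
C₂ = 37.7 C₁ and U = ½CV², so U₂/U₁ = C₂/C₁ = 37.7.

U₂/U₁ ≈ 37.7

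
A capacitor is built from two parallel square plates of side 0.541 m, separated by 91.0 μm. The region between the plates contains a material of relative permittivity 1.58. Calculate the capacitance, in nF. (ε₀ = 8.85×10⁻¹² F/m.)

C ≈ 45.0 nF

A = (0.541 m)² = 0.293 m².
C = κε₀A/d = 1.58 × 8.85×10⁻¹² × 0.293 / 9.10×10⁻⁵ = 4.50×10⁻⁸ F.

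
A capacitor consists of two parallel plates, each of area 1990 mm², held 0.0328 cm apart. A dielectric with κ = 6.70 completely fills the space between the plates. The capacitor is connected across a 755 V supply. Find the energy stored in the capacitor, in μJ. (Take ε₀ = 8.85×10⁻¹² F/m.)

A = 1990 mm² = 1.99×10⁻³ m².
C = κε₀A/d = 6.70 × 8.85×10⁻¹² × 1.99×10⁻³ / 3.28×10⁻⁴ = 3.60×10⁻¹⁰ F.
U = ½CV² = ½ × 3.60×10⁻¹⁰ × (755)² = 1.03×10⁻⁴ J.

103 μJ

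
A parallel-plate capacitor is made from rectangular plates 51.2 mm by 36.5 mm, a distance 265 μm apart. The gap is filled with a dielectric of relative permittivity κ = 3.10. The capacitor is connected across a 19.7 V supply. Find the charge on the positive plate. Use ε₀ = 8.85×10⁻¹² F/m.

A = 51.2 × 36.5 mm² = 1.87×10⁻³ m².
C = κε₀A/d = 3.10 × 8.85×10⁻¹² × 1.87×10⁻³ / 2.65×10⁻⁴ = 1.93×10⁻¹⁰ F.
Q = CV = 1.93×10⁻¹⁰ × 19.7 = 3.81×10⁻⁹ C.

Q ≈ 3.81 nC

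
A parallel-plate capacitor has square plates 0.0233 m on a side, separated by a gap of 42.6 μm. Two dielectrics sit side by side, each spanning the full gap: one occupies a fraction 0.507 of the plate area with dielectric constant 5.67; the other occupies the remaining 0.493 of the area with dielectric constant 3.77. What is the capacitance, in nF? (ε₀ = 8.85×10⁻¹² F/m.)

A = (0.0233 m)² = 5.43×10⁻⁴ m².
Side-by-side slabs ⇒ two capacitors in parallel, each spanning the full gap.
C₁ = κ₁ε₀A₁/d = 5.67 × 8.85×10⁻¹² × 2.75×10⁻⁴ / 4.26×10⁻⁵ = 3.24×10⁻¹⁰ F.
C₂ = κ₂ε₀A₂/d = 3.77 × 8.85×10⁻¹² × 2.68×10⁻⁴ / 4.26×10⁻⁵ = 2.10×10⁻¹⁰ F.
C = C₁ + C₂ = 5.34×10⁻¹⁰ F.

C ≈ 0.534 nF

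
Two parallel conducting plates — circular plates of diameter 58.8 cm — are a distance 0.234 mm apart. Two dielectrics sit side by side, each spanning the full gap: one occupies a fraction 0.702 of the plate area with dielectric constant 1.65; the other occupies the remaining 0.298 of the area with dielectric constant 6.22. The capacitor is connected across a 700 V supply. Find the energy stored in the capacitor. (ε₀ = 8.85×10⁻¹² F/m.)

A = π(58.8/2 cm)² = 0.272 m².
Side-by-side slabs ⇒ two capacitors in parallel, each spanning the full gap.
C₁ = κ₁ε₀A₁/d = 1.65 × 8.85×10⁻¹² × 0.191 / 2.34×10⁻⁴ = 1.19×10⁻⁸ F.
C₂ = κ₂ε₀A₂/d = 6.22 × 8.85×10⁻¹² × 8.09×10⁻² / 2.34×10⁻⁴ = 1.90×10⁻⁸ F.
C = C₁ + C₂ = 3.09×10⁻⁸ F.
U = ½CV² = ½ × 3.09×10⁻⁸ × (700)² = 7.58×10⁻³ J.

U ≈ 7.58 mJ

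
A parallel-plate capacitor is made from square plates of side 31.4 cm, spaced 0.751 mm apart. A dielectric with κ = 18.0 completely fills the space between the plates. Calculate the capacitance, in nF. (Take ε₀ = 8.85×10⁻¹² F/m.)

A = (31.4 cm)² = 9.86×10⁻² m².
C = κε₀A/d = 18.0 × 8.85×10⁻¹² × 9.86×10⁻² / 7.51×10⁻⁴ = 2.09×10⁻⁸ F.

C ≈ 20.9 nF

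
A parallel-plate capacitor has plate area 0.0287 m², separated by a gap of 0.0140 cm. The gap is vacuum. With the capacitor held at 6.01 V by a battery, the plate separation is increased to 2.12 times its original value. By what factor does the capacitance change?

0.472

C = ε₀A/d scales as 1/d, so C₂/C₁ = d₁/d₂ = 1/2.12 = 0.472.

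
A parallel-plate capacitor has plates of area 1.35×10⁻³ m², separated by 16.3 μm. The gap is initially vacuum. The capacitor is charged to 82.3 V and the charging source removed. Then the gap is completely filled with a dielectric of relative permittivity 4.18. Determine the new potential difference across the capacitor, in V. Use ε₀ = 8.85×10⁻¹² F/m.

19.7 V

Initially C₁ = ε₀A/d = 8.85×10⁻¹² × 1.35×10⁻³ / 1.63×10⁻⁵ = 7.33×10⁻¹⁰ F.
V₁ = 82.3 V.
Isolated ⇒ Q is held fixed. C₂ = 4.18 C₁ and V = Q/C, so V₂/V₁ = C₁/C₂ = 0.239.
V₂ = 0.239 × 82.3 = 19.7 V.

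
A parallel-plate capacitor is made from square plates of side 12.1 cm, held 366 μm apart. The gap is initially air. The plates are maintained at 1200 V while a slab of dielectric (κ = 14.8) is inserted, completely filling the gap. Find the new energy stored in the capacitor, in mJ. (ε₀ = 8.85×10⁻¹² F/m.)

3.77 mJ

A = (12.1 cm)² = 1.46×10⁻² m².
Initially C₁ = ε₀A/d = 8.85×10⁻¹² × 1.46×10⁻² / 3.66×10⁻⁴ = 3.54×10⁻¹⁰ F.
U₁ = 2.55×10⁻⁴ J.
Battery connected ⇒ V is held fixed. C₂ = 14.8 C₁ and U = ½CV², so U₂/U₁ = C₂/C₁ = 14.8.
U₂ = 14.8 × 2.55×10⁻⁴ = 3.77×10⁻³ J.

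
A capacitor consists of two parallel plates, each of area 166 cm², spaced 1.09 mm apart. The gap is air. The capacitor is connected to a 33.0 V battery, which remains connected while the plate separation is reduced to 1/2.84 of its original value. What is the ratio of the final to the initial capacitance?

C = ε₀A/d scales as 1/d, so C₂/C₁ = d₁/d₂ = 2.84.

2.84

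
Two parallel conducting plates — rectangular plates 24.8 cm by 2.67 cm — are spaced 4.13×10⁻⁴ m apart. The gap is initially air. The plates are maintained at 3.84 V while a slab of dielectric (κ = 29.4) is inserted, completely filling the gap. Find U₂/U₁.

Battery connected ⇒ V is held fixed.
C₂ = 29.4 C₁ and U = ½CV², so U₂/U₁ = C₂/C₁ = 29.4.

29.4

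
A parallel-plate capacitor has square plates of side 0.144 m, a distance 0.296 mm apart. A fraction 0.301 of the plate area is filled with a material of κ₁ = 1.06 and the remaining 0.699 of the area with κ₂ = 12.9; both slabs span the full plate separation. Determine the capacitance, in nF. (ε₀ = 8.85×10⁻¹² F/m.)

5.79 nF

A = (0.144 m)² = 2.07×10⁻² m².
Side-by-side slabs ⇒ two capacitors in parallel, each spanning the full gap.
C₁ = κ₁ε₀A₁/d = 1.06 × 8.85×10⁻¹² × 6.24×10⁻³ / 2.96×10⁻⁴ = 1.98×10⁻¹⁰ F.
C₂ = κ₂ε₀A₂/d = 12.9 × 8.85×10⁻¹² × 1.45×10⁻² / 2.96×10⁻⁴ = 5.59×10⁻⁹ F.
C = C₁ + C₂ = 5.79×10⁻⁹ F.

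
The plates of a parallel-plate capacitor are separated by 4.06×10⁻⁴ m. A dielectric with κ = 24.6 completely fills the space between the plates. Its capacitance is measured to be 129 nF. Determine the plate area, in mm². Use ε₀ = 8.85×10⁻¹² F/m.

A = Cd/(κε₀) = 1.29×10⁻⁷ × 4.06×10⁻⁴ / (24.6 × 8.85×10⁻¹²) = 0.241 m².

A ≈ 2.41×10⁵ mm²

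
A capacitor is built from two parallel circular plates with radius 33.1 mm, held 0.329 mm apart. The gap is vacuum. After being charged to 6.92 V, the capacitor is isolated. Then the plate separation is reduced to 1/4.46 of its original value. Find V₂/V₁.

V₂/V₁ ≈ 0.224

Isolated ⇒ Q is held fixed.
C₂ = 4.46 C₁ and V = Q/C, so V₂/V₁ = C₁/C₂ = 0.224.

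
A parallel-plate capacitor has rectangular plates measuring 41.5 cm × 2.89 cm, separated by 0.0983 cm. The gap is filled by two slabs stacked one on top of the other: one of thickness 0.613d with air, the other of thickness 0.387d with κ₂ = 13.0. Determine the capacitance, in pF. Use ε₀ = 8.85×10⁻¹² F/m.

C ≈ 168 pF

A = 41.5 × 2.89 cm² = 1.20×10⁻² m².
Stacked slabs ⇒ two capacitors in series, each with the full plate area.
C₁ = κ₁ε₀A/d₁ = 1.00 × 8.85×10⁻¹² × 1.20×10⁻² / 6.03×10⁻⁴ = 1.76×10⁻¹⁰ F.
C₂ = κ₂ε₀A/d₂ = 13.0 × 8.85×10⁻¹² × 1.20×10⁻² / 3.80×10⁻⁴ = 3.63×10⁻⁹ F.
C = (1/C₁ + 1/C₂)⁻¹ = 1.68×10⁻¹⁰ F.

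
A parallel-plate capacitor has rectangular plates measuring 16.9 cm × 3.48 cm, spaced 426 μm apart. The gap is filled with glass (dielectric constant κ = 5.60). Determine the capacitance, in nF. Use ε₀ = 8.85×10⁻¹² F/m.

C ≈ 0.684 nF

A = 16.9 × 3.48 cm² = 5.88×10⁻³ m².
C = κε₀A/d = 5.60 × 8.85×10⁻¹² × 5.88×10⁻³ / 4.26×10⁻⁴ = 6.84×10⁻¹⁰ F.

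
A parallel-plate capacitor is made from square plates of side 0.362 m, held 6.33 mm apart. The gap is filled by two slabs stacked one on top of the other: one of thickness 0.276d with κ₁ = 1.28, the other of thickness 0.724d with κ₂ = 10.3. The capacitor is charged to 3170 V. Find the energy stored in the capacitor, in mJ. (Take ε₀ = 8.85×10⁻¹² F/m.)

A = (0.362 m)² = 0.131 m².
Stacked slabs ⇒ two capacitors in series, each with the full plate area.
C₁ = κ₁ε₀A/d₁ = 1.28 × 8.85×10⁻¹² × 0.131 / 1.75×10⁻³ = 8.50×10⁻¹⁰ F.
C₂ = κ₂ε₀A/d₂ = 10.3 × 8.85×10⁻¹² × 0.131 / 4.58×10⁻³ = 2.61×10⁻⁹ F.
C = (1/C₁ + 1/C₂)⁻¹ = 6.41×10⁻¹⁰ F.
U = ½CV² = ½ × 6.41×10⁻¹⁰ × (3170)² = 3.22×10⁻³ J.

3.22 mJ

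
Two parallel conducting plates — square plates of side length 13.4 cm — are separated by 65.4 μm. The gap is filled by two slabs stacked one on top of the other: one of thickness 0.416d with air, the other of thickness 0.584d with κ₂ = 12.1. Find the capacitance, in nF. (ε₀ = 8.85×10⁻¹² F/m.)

A = (13.4 cm)² = 1.80×10⁻² m².
Stacked slabs ⇒ two capacitors in series, each with the full plate area.
C₁ = κ₁ε₀A/d₁ = 1.00 × 8.85×10⁻¹² × 1.80×10⁻² / 2.72×10⁻⁵ = 5.84×10⁻⁹ F.
C₂ = κ₂ε₀A/d₂ = 12.1 × 8.85×10⁻¹² × 1.80×10⁻² / 3.82×10⁻⁵ = 5.03×10⁻⁸ F.
C = (1/C₁ + 1/C₂)⁻¹ = 5.23×10⁻⁹ F.

C ≈ 5.23 nF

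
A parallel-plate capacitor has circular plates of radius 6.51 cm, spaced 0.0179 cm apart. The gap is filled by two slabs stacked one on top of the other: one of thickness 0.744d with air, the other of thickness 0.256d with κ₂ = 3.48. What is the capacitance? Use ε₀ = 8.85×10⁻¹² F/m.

A = π(6.51 cm)² = 1.33×10⁻² m².
Stacked slabs ⇒ two capacitors in series, each with the full plate area.
C₁ = κ₁ε₀A/d₁ = 1.00 × 8.85×10⁻¹² × 1.33×10⁻² / 1.33×10⁻⁴ = 8.85×10⁻¹⁰ F.
C₂ = κ₂ε₀A/d₂ = 3.48 × 8.85×10⁻¹² × 1.33×10⁻² / 4.58×10⁻⁵ = 8.95×10⁻⁹ F.
C = (1/C₁ + 1/C₂)⁻¹ = 8.05×10⁻¹⁰ F.

C ≈ 0.805 nF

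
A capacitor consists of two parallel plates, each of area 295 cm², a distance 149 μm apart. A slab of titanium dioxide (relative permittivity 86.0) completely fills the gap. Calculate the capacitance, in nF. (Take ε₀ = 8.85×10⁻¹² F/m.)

A = 295 cm² = 2.95×10⁻² m².
C = κε₀A/d = 86.0 × 8.85×10⁻¹² × 2.95×10⁻² / 1.49×10⁻⁴ = 1.51×10⁻⁷ F.

C ≈ 151 nF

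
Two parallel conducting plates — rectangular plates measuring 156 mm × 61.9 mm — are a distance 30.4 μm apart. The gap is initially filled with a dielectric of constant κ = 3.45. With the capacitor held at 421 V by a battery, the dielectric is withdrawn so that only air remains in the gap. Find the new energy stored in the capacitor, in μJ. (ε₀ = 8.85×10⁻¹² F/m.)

249 μJ

A = 156 × 61.9 mm² = 9.66×10⁻³ m².
Initially C₁ = κε₀A/d = 3.45 × 8.85×10⁻¹² × 9.66×10⁻³ / 3.04×10⁻⁵ = 9.70×10⁻⁹ F.
U₁ = 8.59×10⁻⁴ J.
Battery connected ⇒ V is held fixed. C₂ = 0.290 C₁ and U = ½CV², so U₂/U₁ = C₂/C₁ = 0.290.
U₂ = 0.290 × 8.59×10⁻⁴ = 2.49×10⁻⁴ J.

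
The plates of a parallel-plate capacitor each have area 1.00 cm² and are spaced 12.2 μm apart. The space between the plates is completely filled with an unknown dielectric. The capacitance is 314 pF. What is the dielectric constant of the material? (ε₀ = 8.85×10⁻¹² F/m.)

4.33

A = 1.00 cm² = 1.00×10⁻⁴ m².
κ = Cd/(ε₀A) = 3.14×10⁻¹⁰ × 1.22×10⁻⁵ / (8.85×10⁻¹² × 1.00×10⁻⁴) = 4.33.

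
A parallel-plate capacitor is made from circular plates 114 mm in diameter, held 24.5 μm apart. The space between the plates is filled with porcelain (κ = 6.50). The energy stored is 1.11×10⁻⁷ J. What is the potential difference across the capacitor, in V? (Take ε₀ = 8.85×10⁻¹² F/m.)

3.04 V

A = π(114/2 mm)² = 1.02×10⁻² m².
C = κε₀A/d = 6.50 × 8.85×10⁻¹² × 1.02×10⁻² / 2.45×10⁻⁵ = 2.40×10⁻⁸ F.
V = √(2U/C) = √(2 × 1.11×10⁻⁷ / 2.40×10⁻⁸) = 3.04 V.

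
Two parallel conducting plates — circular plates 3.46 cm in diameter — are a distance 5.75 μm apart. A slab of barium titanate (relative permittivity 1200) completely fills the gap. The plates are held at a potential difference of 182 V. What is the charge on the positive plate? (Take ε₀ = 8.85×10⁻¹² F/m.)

A = π(3.46/2 cm)² = 9.40×10⁻⁴ m².
C = κε₀A/d = 1200 × 8.85×10⁻¹² × 9.40×10⁻⁴ / 5.75×10⁻⁶ = 1.74×10⁻⁶ F.
Q = CV = 1.74×10⁻⁶ × 182 = 3.16×10⁻⁴ C.

Q ≈ 316 μC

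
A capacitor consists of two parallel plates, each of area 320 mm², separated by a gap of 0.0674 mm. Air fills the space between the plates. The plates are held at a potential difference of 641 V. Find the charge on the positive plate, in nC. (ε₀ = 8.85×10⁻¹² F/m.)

26.9 nC

A = 320 mm² = 3.20×10⁻⁴ m².
C = ε₀A/d = 8.85×10⁻¹² × 3.20×10⁻⁴ / 6.74×10⁻⁵ = 4.20×10⁻¹¹ F.
Q = CV = 4.20×10⁻¹¹ × 641 = 2.69×10⁻⁸ C.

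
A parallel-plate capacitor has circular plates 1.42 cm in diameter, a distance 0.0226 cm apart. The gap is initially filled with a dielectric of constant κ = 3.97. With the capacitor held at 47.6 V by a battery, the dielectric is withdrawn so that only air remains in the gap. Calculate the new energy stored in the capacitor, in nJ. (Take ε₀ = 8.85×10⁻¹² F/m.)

U ≈ 7.03 nJ

A = π(1.42/2 cm)² = 1.58×10⁻⁴ m².
Initially C₁ = κε₀A/d = 3.97 × 8.85×10⁻¹² × 1.58×10⁻⁴ / 2.26×10⁻⁴ = 2.46×10⁻¹¹ F.
U₁ = 2.79×10⁻⁸ J.
Battery connected ⇒ V is held fixed. C₂ = 0.252 C₁ and U = ½CV², so U₂/U₁ = C₂/C₁ = 0.252.
U₂ = 0.252 × 2.79×10⁻⁸ = 7.03×10⁻⁹ J.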